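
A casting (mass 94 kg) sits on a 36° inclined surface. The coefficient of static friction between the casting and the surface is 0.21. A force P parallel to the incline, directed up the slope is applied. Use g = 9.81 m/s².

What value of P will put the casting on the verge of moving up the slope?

At impending motion up the slope, friction acts down-slope at its limit: f = μ_s N.
P is parallel to the surface, so N = m g cos θ = 746 N.
Along the incline: P = m g sin θ + μ_s N = 542 + 0.21×746 = 699 N.

P ≈ 699 N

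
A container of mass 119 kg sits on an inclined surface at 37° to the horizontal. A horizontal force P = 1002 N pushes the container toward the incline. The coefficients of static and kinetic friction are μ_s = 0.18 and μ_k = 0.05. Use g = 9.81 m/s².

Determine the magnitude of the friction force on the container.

Normal direction: N = m g cos θ + P sin θ = 1535 N.
Along the incline, the net driving force (taking up-slope positive) is P cos θ − m g sin θ = 800.2 − 702.6 = 97.68 N, so equilibrium requires friction f = -97.68 N (down-slope).
The limit of static friction is μ_s N = 276.4 N.
|f_req| = 97.68 ≤ 276.4 N → the container is in equilibrium; friction equals the required value.

f ≈ 97.7 N (down the incline)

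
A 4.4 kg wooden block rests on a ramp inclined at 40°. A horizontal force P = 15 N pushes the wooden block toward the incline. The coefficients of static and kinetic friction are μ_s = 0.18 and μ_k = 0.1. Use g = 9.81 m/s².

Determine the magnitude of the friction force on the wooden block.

f ≈ 4.27 N (up the incline)

The horizontal push has a component P sin θ into the surface, so N = m g cos θ + P sin θ = 33.07 + 9.642 = 42.71 N.
Parallel to the incline: P cos θ − m g sin θ = 11.49 − 27.75 = -16.25 N; the friction needed to balance this is 16.25 N acting up the slope.
The limit of static friction is μ_s N = 7.687 N.
The required 16.25 N exceeds the static limit, so the wooden block slides down-slope and f = μ_k N = 0.1×42.71 = 4.27 N.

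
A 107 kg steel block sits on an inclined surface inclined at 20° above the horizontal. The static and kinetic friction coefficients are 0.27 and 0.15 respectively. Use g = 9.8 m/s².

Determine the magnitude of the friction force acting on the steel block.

The normal reaction is N = m g cos θ = 985.4 N.
Along the slope the weight component is m g sin θ = 358.6 N; friction must supply exactly this, acting up-slope.
Maximum static friction available: μ_s N = 0.27 × 985.4 = 266 N.
|358.6| exceeds 266 N, so the steel block slips down-slope; friction is kinetic, f = μ_k N = 0.15×985.4 = 148 N.

f ≈ 148 N (up the incline)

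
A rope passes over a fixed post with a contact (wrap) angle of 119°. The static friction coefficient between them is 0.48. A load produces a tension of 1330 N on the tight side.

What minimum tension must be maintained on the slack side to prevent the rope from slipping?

Capstan equation at impending slip: T_tight/T_slack = e^{μβ}.
β = 119° = 2.077 rad; e^{μβ} = e^{0.48×2.077} = 2.71.
T_slack = T_tight / e^{μβ} = 1330 / 2.71 = 491 N.

T_min ≈ 491 N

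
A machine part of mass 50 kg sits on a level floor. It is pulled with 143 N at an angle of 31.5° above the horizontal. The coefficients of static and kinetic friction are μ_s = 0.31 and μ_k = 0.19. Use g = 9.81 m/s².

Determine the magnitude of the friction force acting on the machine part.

f ≈ 122 N

The vertical component of P reduces the normal force: N = m g − P sin α = 490.5 − 74.72 = 415.8 N.
The horizontal driving force is P cos α = 121.9 N, so equilibrium needs friction f = 121.9 N.
The static-friction limit is μ_s N = 128.9 N.
Since 121.9 N does not exceed the limit, the machine part stays at rest and f = 122 N.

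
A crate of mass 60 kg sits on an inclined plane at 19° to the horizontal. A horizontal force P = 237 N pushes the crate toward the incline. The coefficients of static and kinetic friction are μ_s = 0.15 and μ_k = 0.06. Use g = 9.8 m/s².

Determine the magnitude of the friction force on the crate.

Normal direction: N = m g cos θ + P sin θ = 633.1 N.
Along the incline, the net driving force (taking up-slope positive) is P cos θ − m g sin θ = 224.1 − 191.4 = 32.65 N, so equilibrium requires friction f = -32.65 N (down-slope).
Maximum static friction: μ_s N = 0.15 × 633.1 = 94.97 N.
|f_req| = 32.65 ≤ 94.97 N → the crate is in equilibrium; friction equals the required value.

f ≈ 32.7 N (down the incline)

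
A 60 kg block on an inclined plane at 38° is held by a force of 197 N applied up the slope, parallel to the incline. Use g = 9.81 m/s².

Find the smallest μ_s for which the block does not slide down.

N = m g cos θ = 463.8 N.
Friction must make up the shortfall along the incline: f = m g sin θ − P = 362.4 − 197 = 165.4 N.
At the threshold f = μ_s N, so μ_s,min = 165.4/463.8 = 0.357.

μ_s,min ≈ 0.357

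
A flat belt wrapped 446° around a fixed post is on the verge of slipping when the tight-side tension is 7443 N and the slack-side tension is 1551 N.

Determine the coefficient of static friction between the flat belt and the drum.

T₂/T₁ = e^{μβ} → μ = ln(T₂/T₁)/β.
β = 446° = 7.784 rad.
μ = ln(7443/1551)/7.784 = ln(4.799)/7.784 = 0.201.

μ ≈ 0.201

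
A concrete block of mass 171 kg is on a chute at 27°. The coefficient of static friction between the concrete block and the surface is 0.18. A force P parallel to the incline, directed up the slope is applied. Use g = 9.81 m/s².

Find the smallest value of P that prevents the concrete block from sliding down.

The concrete block tends to slide down (tan θ > μ_s), so at the point of impending slip friction acts up-slope at its limit: f = μ_s N.
P is parallel to the surface, so N = m g cos θ = 1490 N.
Along the incline: P + μ_s N = m g sin θ, so P = 762 − 0.18×1490 = 493 N.

P_min ≈ 493 N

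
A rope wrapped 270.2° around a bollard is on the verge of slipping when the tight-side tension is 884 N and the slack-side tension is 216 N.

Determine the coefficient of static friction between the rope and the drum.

T₂/T₁ = e^{μβ} → μ = ln(T₂/T₁)/β.
β = 270.2° = 4.716 rad.
μ = ln(884/216)/4.716 = ln(4.093)/4.716 = 0.299.

μ ≈ 0.299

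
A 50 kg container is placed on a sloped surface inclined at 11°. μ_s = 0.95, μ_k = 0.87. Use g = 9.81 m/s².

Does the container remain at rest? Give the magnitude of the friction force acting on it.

f ≈ 93.6 N

N = m g cos θ = 481 N.
Down-slope weight component: m g sin θ = 93.6 N.
μ_s N = 457 N.
93.6 ≤ 457 N, so it stays put; friction = 93.6 N.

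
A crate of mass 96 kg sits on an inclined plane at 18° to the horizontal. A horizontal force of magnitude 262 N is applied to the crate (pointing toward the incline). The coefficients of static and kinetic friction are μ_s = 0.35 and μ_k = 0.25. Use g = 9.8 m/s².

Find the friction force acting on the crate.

The horizontal push has a component P sin θ into the surface, so N = m g cos θ + P sin θ = 894.8 + 80.96 = 975.7 N.
Parallel to the incline: P cos θ − m g sin θ = 249.2 − 290.7 = -41.55 N; the friction needed to balance this is 41.55 N acting up the slope.
The limit of static friction is μ_s N = 341.5 N.
Since 41.55 N is within the 341.5 N limit, the crate stays put and friction is exactly 41.5 N.

f ≈ 41.5 N (up the incline)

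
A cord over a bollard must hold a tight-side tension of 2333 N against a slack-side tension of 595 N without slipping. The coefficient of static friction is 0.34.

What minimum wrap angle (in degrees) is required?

T₂/T₁ = e^{μβ} → β = ln(T₂/T₁)/μ.
β = ln(2333/595)/0.34 = 1.366/0.34 = 4.019 rad.
In degrees: β = 4.019 × 180/π = 230°.

β_min ≈ 230°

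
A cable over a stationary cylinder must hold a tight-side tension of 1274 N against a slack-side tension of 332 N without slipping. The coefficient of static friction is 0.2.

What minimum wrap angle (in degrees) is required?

β_min ≈ 385°

T₂/T₁ = e^{μβ} → β = ln(T₂/T₁)/μ.
β = ln(1274/332)/0.2 = 1.345/0.2 = 6.724 rad.
In degrees: β = 6.724 × 180/π = 385°.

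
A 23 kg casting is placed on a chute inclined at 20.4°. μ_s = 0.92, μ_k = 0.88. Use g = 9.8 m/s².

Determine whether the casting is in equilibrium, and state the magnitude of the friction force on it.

f ≈ 78.6 N

N = m g cos θ = 211 N.
Down-slope weight component: m g sin θ = 78.6 N.
μ_s N = 194 N.
78.6 ≤ 194 N, so it stays put; friction = 78.6 N.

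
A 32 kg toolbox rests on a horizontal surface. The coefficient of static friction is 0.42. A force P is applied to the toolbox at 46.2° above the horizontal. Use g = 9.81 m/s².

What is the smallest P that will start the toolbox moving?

N = m g − P sin α (the pull lifts the toolbox).
At impending slip, P cos α = μ_s N = μ_s (m g − P sin α).
Solving: P (cos α + μ_s sin α) = μ_s m g → P = 0.42×314/(cos 46.2° + 0.42 sin 46.2°) = 132/0.9953 = 132 N.

P ≈ 132 N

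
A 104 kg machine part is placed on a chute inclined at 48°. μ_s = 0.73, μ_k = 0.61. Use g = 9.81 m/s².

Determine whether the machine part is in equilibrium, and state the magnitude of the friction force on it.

f ≈ 416 N

N = m g cos θ = 683 N.
Down-slope weight component: m g sin θ = 758 N.
μ_s N = 498 N.
758 > 498 N, so it slides; kinetic friction f = μ_k N = 0.61×683 = 416 N.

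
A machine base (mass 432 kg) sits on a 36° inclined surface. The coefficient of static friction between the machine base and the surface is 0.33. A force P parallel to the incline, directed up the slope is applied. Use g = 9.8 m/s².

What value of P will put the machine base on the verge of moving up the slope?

P ≈ 3620 N

At impending motion up the slope, friction acts down-slope at its limit: f = μ_s N.
P is parallel to the surface, so N = m g cos θ = 3430 N.
Along the incline: P = m g sin θ + μ_s N = 2490 + 0.33×3430 = 3620 N.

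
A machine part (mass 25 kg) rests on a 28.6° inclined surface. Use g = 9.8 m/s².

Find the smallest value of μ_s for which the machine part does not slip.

At the slip threshold m g sin θ = μ_s m g cos θ, so μ_s,min = tan θ.
μ_s,min = tan 28.6° = 0.545.

μ_s,min ≈ 0.545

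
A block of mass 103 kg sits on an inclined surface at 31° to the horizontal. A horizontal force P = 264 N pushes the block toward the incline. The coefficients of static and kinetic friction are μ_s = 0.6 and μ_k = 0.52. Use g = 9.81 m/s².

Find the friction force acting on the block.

f ≈ 294 N (up the incline)

The horizontal push has a component P sin θ into the surface, so N = m g cos θ + P sin θ = 866.1 + 136 = 1002 N.
Along the incline, the net driving force (taking up-slope positive) is P cos θ − m g sin θ = 226.3 − 520.4 = -294.1 N, so equilibrium requires friction f = 294.1 N (up-slope).
The limit of static friction is μ_s N = 601.2 N.
Since 294.1 N is within the 601.2 N limit, the block stays put and friction is exactly 294 N.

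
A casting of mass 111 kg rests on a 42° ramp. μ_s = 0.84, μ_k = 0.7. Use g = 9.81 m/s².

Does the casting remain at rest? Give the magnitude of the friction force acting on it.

f ≈ 566 N

N = m g cos θ = 809 N.
Down-slope weight component: m g sin θ = 729 N.
μ_s N = 680 N.
729 > 680 N, so it slides; kinetic friction f = μ_k N = 0.7×809 = 566 N.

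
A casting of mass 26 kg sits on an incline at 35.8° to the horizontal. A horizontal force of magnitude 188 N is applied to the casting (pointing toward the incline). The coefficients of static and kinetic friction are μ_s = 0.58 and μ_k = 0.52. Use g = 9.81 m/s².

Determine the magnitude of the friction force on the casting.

Normal direction: N = m g cos θ + P sin θ = 316.8 N.
Parallel to the incline: P cos θ − m g sin θ = 152.5 − 149.2 = 3.281 N; the friction needed to balance this is 3.281 N acting down the slope.
Maximum static friction: μ_s N = 0.58 × 316.8 = 183.8 N.
|f_req| = 3.281 ≤ 183.8 N → the casting is in equilibrium; friction equals the required value.

f ≈ 3.28 N (down the incline)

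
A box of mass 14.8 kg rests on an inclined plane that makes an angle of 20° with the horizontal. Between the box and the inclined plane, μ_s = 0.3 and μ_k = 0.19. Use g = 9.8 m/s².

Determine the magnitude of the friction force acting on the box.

The normal reaction is N = m g cos θ = 136.3 N.
Along the slope the weight component is m g sin θ = 49.61 N; friction must supply exactly this, acting up-slope.
Maximum static friction available: μ_s N = 0.3 × 136.3 = 40.89 N.
Since |49.61| > 40.89 N, static friction cannot hold it; the box slides down the incline and kinetic friction applies: f = μ_k N = 0.19 × 136.3 = 25.9 N.

f ≈ 25.9 N (up the incline)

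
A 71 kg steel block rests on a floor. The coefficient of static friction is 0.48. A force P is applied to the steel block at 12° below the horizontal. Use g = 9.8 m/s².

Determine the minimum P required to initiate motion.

N = m g + P sin α (the push presses the steel block into the floor).
At impending slip, P cos α = μ_s N = μ_s (m g + P sin α).
Solving: P (cos α − μ_s sin α) = μ_s m g → P = 0.48×696/(cos 12° − 0.48 sin 12°) = 334/0.8783 = 380 N.

P ≈ 380 N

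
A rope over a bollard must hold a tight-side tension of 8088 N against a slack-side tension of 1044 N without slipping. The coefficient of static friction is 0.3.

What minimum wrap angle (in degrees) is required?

T₂/T₁ = e^{μβ} → β = ln(T₂/T₁)/μ.
β = ln(8088/1044)/0.3 = 2.047/0.3 = 6.824 rad.
In degrees: β = 6.824 × 180/π = 391°.

β_min ≈ 391°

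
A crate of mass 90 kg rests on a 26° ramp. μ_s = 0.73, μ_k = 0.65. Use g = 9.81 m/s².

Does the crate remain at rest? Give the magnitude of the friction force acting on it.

N = m g cos θ = 794 N.
Down-slope weight component: m g sin θ = 387 N.
μ_s N = 579 N.
387 ≤ 579 N, so it stays put; friction = 387 N.

f ≈ 387 N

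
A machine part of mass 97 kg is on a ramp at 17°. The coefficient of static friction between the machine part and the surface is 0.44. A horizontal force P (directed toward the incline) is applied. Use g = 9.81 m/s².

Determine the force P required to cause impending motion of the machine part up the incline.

P ≈ 820 N

At impending motion up the slope, friction acts down-slope at its limit: f = μ_s N.
Perpendicular to the incline: N = m g cos θ + P sin θ.
Along the incline: P cos θ = m g sin θ + μ_s N = m g sin θ + μ_s (m g cos θ + P sin θ).
Solving, P (cos θ − μ_s sin θ) = m g (sin θ + μ_s cos θ), so P = 97×9.81×(sin 17° + 0.44 cos 17°)/(cos 17° − 0.44 sin 17°) = 952×0.7131/0.8277 = 820 N.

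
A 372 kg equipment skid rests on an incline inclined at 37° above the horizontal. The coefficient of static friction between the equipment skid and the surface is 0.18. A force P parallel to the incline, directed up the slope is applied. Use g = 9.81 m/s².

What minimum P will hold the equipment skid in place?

P_min ≈ 1670 N

The equipment skid tends to slide down (tan θ > μ_s), so at the point of impending slip friction acts up-slope at its limit: f = μ_s N.
P is parallel to the surface, so N = m g cos θ = 2910 N.
Along the incline: P + μ_s N = m g sin θ, so P = 2200 − 0.18×2910 = 1670 N.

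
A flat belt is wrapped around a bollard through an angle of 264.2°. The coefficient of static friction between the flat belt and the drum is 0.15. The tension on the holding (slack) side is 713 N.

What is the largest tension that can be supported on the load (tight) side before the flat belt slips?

At impending slip the capstan equation gives T₂/T₁ = e^{μβ} with β in radians.
β = 264.2° × π/180 = 4.611 rad.
e^{μβ} = e^{0.15×4.611} = 1.997.
T₂ = T₁ · e^{μβ} = 713 × 1.997 = 1420 N.

T_max ≈ 1420 N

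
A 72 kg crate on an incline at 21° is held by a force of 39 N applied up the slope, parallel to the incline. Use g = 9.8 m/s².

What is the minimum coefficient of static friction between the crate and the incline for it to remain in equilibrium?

μ_s,min ≈ 0.325

N = m g cos θ = 658.7 N.
Friction must make up the shortfall along the incline: f = m g sin θ − P = 252.9 − 39 = 213.9 N.
At the threshold f = μ_s N, so μ_s,min = 213.9/658.7 = 0.325.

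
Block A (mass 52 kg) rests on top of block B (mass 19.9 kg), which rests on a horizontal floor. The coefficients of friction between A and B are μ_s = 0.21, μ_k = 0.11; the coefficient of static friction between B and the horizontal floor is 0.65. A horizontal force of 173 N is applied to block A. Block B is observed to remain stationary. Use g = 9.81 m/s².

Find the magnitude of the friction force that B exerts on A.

f ≈ 56.1 N

Normal force at the A–B interface: N₁ = m_A g = 510.1 N.
Maximum static friction on A from B: μ_s N₁ = 0.21×510.1 = 107.1 N.
Since P = 173 N > 107.1 N, A slides on B; the A–B friction is kinetic: f₁ = μ_k N₁ = 0.11×510.1 = 56.1 N.
By Newton's third law B feels 56.1 N forward from A. With B stationary, the floor's static friction on B balances it: f₂ = 56.1 N (well within μ_s(m_A+m_B)g = 458.5 N).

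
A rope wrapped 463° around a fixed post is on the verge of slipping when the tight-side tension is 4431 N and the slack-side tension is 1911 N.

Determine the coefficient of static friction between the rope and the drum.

T₂/T₁ = e^{μβ} → μ = ln(T₂/T₁)/β.
β = 463° = 8.081 rad.
μ = ln(4431/1911)/8.081 = ln(2.319)/8.081 = 0.104.

μ ≈ 0.104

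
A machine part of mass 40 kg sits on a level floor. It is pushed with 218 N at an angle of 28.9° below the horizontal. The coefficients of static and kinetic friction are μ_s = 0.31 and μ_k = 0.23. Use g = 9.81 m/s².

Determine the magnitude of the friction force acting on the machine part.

f ≈ 114 N

The vertical component of P adds to the normal force: N = m g + P sin α = 392.4 + 105.4 = 497.8 N.
The horizontal driving force is P cos α = 190.9 N, so equilibrium needs friction f = 190.9 N.
The static-friction limit is μ_s N = 154.3 N.
The required friction exceeds μ_s N, so the machine part moves and f = μ_k N = 114 N.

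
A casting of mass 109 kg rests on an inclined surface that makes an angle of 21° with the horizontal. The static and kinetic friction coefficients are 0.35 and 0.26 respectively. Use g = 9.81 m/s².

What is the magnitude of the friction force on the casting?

f ≈ 260 N (up the incline)

Perpendicular to the surface, N = m g cos θ = 109·9.81·cos 21° = 998.3 N.
For equilibrium along the incline, friction must balance the weight component: f = m g sin θ = 383.2 N up the slope.
Maximum static friction available: μ_s N = 0.35 × 998.3 = 349.4 N.
Since |383.2| > 349.4 N, static friction cannot hold it; the casting slides down the incline and kinetic friction applies: f = μ_k N = 0.26 × 998.3 = 260 N.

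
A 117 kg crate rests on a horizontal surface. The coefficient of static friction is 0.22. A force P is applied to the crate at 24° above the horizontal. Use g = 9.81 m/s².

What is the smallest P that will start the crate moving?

P ≈ 252 N

N = m g − P sin α (the pull lifts the crate).
At impending slip, P cos α = μ_s N = μ_s (m g − P sin α).
Solving: P (cos α + μ_s sin α) = μ_s m g → P = 0.22×1150/(cos 24° + 0.22 sin 24°) = 253/1.003 = 252 N.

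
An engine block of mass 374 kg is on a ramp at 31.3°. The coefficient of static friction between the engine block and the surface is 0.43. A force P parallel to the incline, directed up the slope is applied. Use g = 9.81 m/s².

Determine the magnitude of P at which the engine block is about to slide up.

P ≈ 3250 N

At impending motion up the slope, friction acts down-slope at its limit: f = μ_s N.
P is parallel to the surface, so N = m g cos θ = 3130 N.
Along the incline: P = m g sin θ + μ_s N = 1910 + 0.43×3130 = 3250 N.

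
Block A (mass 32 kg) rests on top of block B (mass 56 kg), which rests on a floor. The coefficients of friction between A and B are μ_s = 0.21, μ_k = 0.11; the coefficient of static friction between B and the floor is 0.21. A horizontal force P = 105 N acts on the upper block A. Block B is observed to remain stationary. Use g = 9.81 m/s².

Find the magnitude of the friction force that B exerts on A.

f ≈ 34.5 N

Normal force at the A–B interface: N₁ = m_A g = 313.9 N.
Maximum static friction on A from B: μ_s N₁ = 0.21×313.9 = 65.92 N.
Since P = 105 N > 65.92 N, A slides on B; the A–B friction is kinetic: f₁ = μ_k N₁ = 0.11×313.9 = 34.5 N.
By Newton's third law B feels 34.5 N forward from A. With B stationary, the floor's static friction on B balances it: f₂ = 34.5 N (well within μ_s(m_A+m_B)g = 181.3 N).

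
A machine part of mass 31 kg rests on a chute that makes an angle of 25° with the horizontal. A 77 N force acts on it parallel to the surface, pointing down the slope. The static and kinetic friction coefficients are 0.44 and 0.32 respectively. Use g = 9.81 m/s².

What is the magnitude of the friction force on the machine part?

f ≈ 88.2 N (up the incline)

Perpendicular to the surface, N = m g cos θ = 31·9.81·cos 25° = 275.6 N.
For equilibrium along the incline the friction force must supply f = m g sin θ + P = 128.5 + 77 = 205.5 N (positive meaning up-slope).
Maximum static friction available: μ_s N = 0.44 × 275.6 = 121.3 N.
|205.5| exceeds 121.3 N, so the machine part slips down-slope; friction is kinetic, f = μ_k N = 0.32×275.6 = 88.2 N.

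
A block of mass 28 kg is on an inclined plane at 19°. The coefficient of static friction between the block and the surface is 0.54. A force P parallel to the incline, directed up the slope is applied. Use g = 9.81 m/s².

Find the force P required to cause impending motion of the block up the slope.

At impending motion up the slope, friction acts down-slope at its limit: f = μ_s N.
P is parallel to the surface, so N = m g cos θ = 260 N.
Along the incline: P = m g sin θ + μ_s N = 89.4 + 0.54×260 = 230 N.

P ≈ 230 N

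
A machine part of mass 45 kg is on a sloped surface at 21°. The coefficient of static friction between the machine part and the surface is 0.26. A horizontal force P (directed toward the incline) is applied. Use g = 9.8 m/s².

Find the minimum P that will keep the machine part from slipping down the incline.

The machine part tends to slide down (tan θ > μ_s), so at the point of impending slip friction acts up-slope at its limit: f = μ_s N.
Perpendicular to the incline: N = m g cos θ + P sin θ.
Along the incline: P cos θ + μ_s N = m g sin θ, i.e. P cos θ + μ_s (m g cos θ + P sin θ) = m g sin θ.
Solving, P (cos θ + μ_s sin θ) = m g (sin θ − μ_s cos θ), so P = 441×0.1156/1.027 = 49.7 N.

P_min ≈ 49.7 N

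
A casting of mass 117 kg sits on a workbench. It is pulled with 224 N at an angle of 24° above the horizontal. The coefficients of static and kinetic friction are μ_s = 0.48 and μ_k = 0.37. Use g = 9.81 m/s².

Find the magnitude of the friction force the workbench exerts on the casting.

f ≈ 205 N

The vertical component of P reduces the normal force: N = m g − P sin α = 1148 − 91.11 = 1057 N.
Horizontally, friction must balance P cos α = 204.6 N.
μ_s N = 0.48 × 1057 = 507.2 N.
204.6 ≤ 507.2 N → static; friction equals the required 205 N.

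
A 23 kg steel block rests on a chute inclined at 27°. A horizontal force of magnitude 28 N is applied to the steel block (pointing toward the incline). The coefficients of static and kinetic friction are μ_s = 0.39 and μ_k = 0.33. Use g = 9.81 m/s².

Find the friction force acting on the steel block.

Resolve perpendicular to the incline: N = m g cos θ + P sin θ = 23×9.81×cos 27° + 28×sin 27° = 213.7 N.
Parallel to the incline: P cos θ − m g sin θ = 24.95 − 102.4 = -77.49 N; the friction needed to balance this is 77.49 N acting up the slope.
The limit of static friction is μ_s N = 83.36 N.
Since 77.49 N is within the 83.36 N limit, the steel block stays put and friction is exactly 77.5 N.

f ≈ 77.5 N (up the incline)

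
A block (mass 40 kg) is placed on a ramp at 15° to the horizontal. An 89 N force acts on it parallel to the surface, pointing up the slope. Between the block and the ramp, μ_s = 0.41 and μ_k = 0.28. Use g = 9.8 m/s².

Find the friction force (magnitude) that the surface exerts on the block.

Perpendicular to the surface, N = m g cos θ = 40·9.8·cos 15° = 378.6 N.
Parallel to the incline, ΣF = 0 gives f = m g sin θ − P = 101.5 − 89 = 12.46 N (up-slope positive).
Static friction can supply at most μ_s N = 155.2 N.
Since |12.46| ≤ 155.2 N, static friction is sufficient; f equals the required value, not μ_s N.

f ≈ 12.5 N (up the incline)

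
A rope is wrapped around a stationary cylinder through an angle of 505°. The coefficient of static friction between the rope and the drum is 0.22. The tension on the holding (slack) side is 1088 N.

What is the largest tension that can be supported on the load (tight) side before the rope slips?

T_max ≈ 7560 N

At impending slip the capstan equation gives T₂/T₁ = e^{μβ} with β in radians.
β = 505° × π/180 = 8.814 rad.
e^{μβ} = e^{0.22×8.814} = 6.952.
T₂ = T₁ · e^{μβ} = 1088 × 6.952 = 7560 N.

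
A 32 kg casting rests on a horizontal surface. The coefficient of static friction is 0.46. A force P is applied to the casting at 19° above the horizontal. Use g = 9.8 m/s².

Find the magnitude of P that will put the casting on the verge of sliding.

P ≈ 132 N

N = m g − P sin α (the pull lifts the casting).
At impending slip, P cos α = μ_s N = μ_s (m g − P sin α).
Solving: P (cos α + μ_s sin α) = μ_s m g → P = 0.46×314/(cos 19° + 0.46 sin 19°) = 144/1.095 = 132 N.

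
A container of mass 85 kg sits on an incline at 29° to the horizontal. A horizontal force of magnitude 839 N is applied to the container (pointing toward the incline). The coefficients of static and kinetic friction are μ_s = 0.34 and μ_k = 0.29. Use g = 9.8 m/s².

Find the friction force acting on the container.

f ≈ 330 N (down the incline)

Resolve perpendicular to the incline: N = m g cos θ + P sin θ = 85×9.8×cos 29° + 839×sin 29° = 1135 N.
Parallel to the incline: P cos θ − m g sin θ = 733.8 − 403.8 = 330 N; the friction needed to balance this is 330 N acting down the slope.
Maximum static friction: μ_s N = 0.34 × 1135 = 386 N.
Since 330 N is within the 386 N limit, the container stays put and friction is exactly 330 N.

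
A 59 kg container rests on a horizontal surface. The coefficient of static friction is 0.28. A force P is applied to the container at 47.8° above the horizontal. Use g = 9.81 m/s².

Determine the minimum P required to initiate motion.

P ≈ 184 N

N = m g − P sin α (the pull lifts the container).
At impending slip, P cos α = μ_s N = μ_s (m g − P sin α).
Solving: P (cos α + μ_s sin α) = μ_s m g → P = 0.28×579/(cos 47.8° + 0.28 sin 47.8°) = 162/0.8791 = 184 N.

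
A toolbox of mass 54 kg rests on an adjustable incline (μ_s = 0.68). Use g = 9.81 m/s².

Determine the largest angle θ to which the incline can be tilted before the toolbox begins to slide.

At the slip threshold, m g sin θ = μ_s · m g cos θ, so tan θ = μ_s.
θ_max = arctan(0.68) = 34.2°.

θ_max ≈ 34.2°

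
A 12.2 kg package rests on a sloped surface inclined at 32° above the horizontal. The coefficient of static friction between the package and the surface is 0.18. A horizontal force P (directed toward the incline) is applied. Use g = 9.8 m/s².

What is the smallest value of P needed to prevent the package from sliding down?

The package tends to slide down (tan θ > μ_s), so at the point of impending slip friction acts up-slope at its limit: f = μ_s N.
Perpendicular to the incline: N = m g cos θ + P sin θ.
Along the incline: P cos θ + μ_s N = m g sin θ, i.e. P cos θ + μ_s (m g cos θ + P sin θ) = m g sin θ.
Solving, P (cos θ + μ_s sin θ) = m g (sin θ − μ_s cos θ), so P = 120×0.3773/0.9434 = 47.8 N.

P_min ≈ 47.8 N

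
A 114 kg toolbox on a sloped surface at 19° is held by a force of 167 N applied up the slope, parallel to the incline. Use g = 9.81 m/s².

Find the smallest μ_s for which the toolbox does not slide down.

μ_s,min ≈ 0.186

N = m g cos θ = 1057 N.
Friction must make up the shortfall along the incline: f = m g sin θ − P = 364.1 − 167 = 197.1 N.
At the threshold f = μ_s N, so μ_s,min = 197.1/1057 = 0.186.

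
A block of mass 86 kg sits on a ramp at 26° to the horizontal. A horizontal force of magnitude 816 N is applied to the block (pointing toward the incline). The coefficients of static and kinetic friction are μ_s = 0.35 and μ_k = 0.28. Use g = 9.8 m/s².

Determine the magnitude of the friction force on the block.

f ≈ 364 N (down the incline)

Resolve perpendicular to the incline: N = m g cos θ + P sin θ = 86×9.8×cos 26° + 816×sin 26° = 1115 N.
Along the incline, the net driving force (taking up-slope positive) is P cos θ − m g sin θ = 733.4 − 369.5 = 364 N, so equilibrium requires friction f = -364 N (down-slope).
Maximum static friction: μ_s N = 0.35 × 1115 = 390.3 N.
|f_req| = 364 ≤ 390.3 N → the block is in equilibrium; friction equals the required value.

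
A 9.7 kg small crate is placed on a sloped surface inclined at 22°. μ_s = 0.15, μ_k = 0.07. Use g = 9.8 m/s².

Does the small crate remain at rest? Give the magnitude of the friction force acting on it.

f ≈ 6.17 N

N = m g cos θ = 88.1 N.
Down-slope weight component: m g sin θ = 35.6 N.
μ_s N = 13.2 N.
35.6 > 13.2 N, so it slides; kinetic friction f = μ_k N = 0.07×88.1 = 6.17 N.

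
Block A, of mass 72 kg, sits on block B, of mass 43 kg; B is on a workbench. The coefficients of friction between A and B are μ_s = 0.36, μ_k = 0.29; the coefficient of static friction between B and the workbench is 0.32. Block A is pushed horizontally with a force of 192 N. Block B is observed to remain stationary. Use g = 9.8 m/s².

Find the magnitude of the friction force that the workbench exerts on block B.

f ≈ 192 N

Normal force at the A–B interface: N₁ = m_A g = 705.6 N.
So the A–B interface can sustain at most μ_s N₁ = 254 N of static friction.
P = 192 N is within that limit, so A and B move together (both at rest); the A–B friction is simply f₁ = P = 192 N.
By Newton's third law B feels 192 N forward from A. With B stationary, the floor's static friction on B balances it: f₂ = 192 N (well within μ_s(m_A+m_B)g = 360.6 N).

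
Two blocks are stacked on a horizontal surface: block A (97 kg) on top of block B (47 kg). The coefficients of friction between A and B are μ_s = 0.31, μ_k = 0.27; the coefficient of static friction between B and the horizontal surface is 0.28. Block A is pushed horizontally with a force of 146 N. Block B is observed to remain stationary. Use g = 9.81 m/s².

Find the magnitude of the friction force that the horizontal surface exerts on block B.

f ≈ 146 N

The normal force B exerts on A is simply A's weight, N₁ = 951.6 N.
Maximum static friction on A from B: μ_s N₁ = 0.31×951.6 = 295 N.
Since P = 146 N ≤ 295 N, A does not slip on B; friction on A equals P = 146 N.
B experiences an equal 146 N forward from A (third law). B is in equilibrium, so the floor supplies f₂ = 146 N of static friction (limit μ_s(m_A+m_B)g = 395.5 N, not exceeded).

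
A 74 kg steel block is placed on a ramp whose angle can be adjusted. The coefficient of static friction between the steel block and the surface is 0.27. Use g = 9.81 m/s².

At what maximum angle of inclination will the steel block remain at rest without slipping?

θ_max ≈ 15.1°

At the slip threshold, m g sin θ = μ_s · m g cos θ, so tan θ = μ_s.
θ_max = arctan(0.27) = 15.1°.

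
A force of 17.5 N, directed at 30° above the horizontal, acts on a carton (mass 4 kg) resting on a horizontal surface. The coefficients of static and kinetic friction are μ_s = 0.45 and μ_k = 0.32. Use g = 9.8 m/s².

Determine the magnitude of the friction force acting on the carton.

f ≈ 9.74 N

N = m g − P sin α = 39.2 − 17.5×sin 30° = 30.45 N.
For equilibrium, f = P cos α = 17.5×cos 30° = 15.16 N.
μ_s N = 0.45 × 30.45 = 13.7 N.
The required friction exceeds μ_s N, so the carton moves and f = μ_k N = 9.74 N.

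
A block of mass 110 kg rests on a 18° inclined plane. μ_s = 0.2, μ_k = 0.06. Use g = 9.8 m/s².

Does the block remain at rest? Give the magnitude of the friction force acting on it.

N = m g cos θ = 1030 N.
Down-slope weight component: m g sin θ = 333 N.
μ_s N = 205 N.
333 > 205 N, so it slides; kinetic friction f = μ_k N = 0.06×1030 = 61.5 N.

f ≈ 61.5 N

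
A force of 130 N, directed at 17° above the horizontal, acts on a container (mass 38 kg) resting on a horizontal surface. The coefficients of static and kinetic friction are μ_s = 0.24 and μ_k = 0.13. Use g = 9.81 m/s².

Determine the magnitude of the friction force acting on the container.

f ≈ 43.5 N

Vertical equilibrium gives N = m g − P sin α = 334.8 N.
Horizontally, friction must balance P cos α = 124.3 N.
μ_s N = 0.24 × 334.8 = 80.35 N.
124.3 > 80.35 N → the container slides; f = μ_k N = 0.13×334.8 = 43.5 N.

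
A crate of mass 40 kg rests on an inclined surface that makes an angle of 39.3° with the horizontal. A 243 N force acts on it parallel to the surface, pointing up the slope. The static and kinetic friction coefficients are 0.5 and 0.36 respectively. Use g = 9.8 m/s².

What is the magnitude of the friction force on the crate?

Perpendicular to the surface, N = m g cos θ = 40·9.8·cos 39.3° = 303.3 N.
The friction needed for equilibrium is m g sin θ − P = 248.3 − 243 = 5.285 N, measured positive up-slope.
The static-friction ceiling is μ_s N = 0.5 × 303.3 = 151.7 N.
Since |5.285| ≤ 151.7 N, static friction is sufficient; f equals the required value, not μ_s N.

f ≈ 5.29 N (up the incline)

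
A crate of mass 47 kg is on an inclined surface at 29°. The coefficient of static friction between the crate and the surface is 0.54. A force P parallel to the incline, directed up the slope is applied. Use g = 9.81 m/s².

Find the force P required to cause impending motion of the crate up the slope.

At impending motion up the slope, friction acts down-slope at its limit: f = μ_s N.
P is parallel to the surface, so N = m g cos θ = 403 N.
Along the incline: P = m g sin θ + μ_s N = 224 + 0.54×403 = 441 N.

P ≈ 441 N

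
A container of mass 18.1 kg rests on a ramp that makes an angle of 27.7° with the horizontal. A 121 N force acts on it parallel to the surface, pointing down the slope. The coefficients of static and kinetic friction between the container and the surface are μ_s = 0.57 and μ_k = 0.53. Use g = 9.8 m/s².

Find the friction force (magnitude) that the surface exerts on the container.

f ≈ 83.2 N (up the incline)

Normal force: N = m g cos θ = 18.1 × 9.8 × cos 27.7° = 157.1 N.
The friction needed for equilibrium is m g sin θ + P = 82.45 + 121 = 203.5 N, measured positive up-slope.
The static-friction ceiling is μ_s N = 0.57 × 157.1 = 89.52 N.
|203.5| exceeds 89.52 N, so the container slips down-slope; friction is kinetic, f = μ_k N = 0.53×157.1 = 83.2 N.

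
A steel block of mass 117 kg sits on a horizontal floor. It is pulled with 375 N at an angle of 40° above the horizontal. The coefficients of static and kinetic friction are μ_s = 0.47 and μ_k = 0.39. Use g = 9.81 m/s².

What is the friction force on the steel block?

f ≈ 287 N

The vertical component of P reduces the normal force: N = m g − P sin α = 1148 − 241 = 906.7 N.
Horizontally, friction must balance P cos α = 287.3 N.
μ_s N = 0.47 × 906.7 = 426.2 N.
287.3 ≤ 426.2 N → static; friction equals the required 287 N.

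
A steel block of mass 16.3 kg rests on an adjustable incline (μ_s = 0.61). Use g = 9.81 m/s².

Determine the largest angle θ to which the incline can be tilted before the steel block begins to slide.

θ_max ≈ 31.4°

At the slip threshold, m g sin θ = μ_s · m g cos θ, so tan θ = μ_s.
θ_max = arctan(0.61) = 31.4°.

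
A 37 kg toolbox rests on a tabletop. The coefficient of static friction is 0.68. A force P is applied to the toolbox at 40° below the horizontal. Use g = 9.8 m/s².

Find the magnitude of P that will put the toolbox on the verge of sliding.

P ≈ 750 N

N = m g + P sin α (the push presses the toolbox into the tabletop).
At impending slip, P cos α = μ_s N = μ_s (m g + P sin α).
Solving: P (cos α − μ_s sin α) = μ_s m g → P = 0.68×363/(cos 40° − 0.68 sin 40°) = 247/0.3289 = 750 N.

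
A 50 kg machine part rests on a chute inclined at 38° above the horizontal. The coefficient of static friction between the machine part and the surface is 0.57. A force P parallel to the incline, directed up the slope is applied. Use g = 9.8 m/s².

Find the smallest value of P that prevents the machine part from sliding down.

The machine part tends to slide down (tan θ > μ_s), so at the point of impending slip friction acts up-slope at its limit: f = μ_s N.
P is parallel to the surface, so N = m g cos θ = 386 N.
Along the incline: P + μ_s N = m g sin θ, so P = 302 − 0.57×386 = 81.6 N.

P_min ≈ 81.6 N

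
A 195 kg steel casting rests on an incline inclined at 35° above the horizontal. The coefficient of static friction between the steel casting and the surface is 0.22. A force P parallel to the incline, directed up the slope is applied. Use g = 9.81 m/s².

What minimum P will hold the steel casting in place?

The steel casting tends to slide down (tan θ > μ_s), so at the point of impending slip friction acts up-slope at its limit: f = μ_s N.
P is parallel to the surface, so N = m g cos θ = 1570 N.
Along the incline: P + μ_s N = m g sin θ, so P = 1100 − 0.22×1570 = 752 N.

P_min ≈ 752 N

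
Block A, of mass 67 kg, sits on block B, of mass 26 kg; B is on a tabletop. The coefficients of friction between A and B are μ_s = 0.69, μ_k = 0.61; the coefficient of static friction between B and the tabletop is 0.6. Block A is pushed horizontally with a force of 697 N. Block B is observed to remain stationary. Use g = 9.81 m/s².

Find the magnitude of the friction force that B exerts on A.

The normal force B exerts on A is simply A's weight, N₁ = 657.3 N.
So the A–B interface can sustain at most μ_s N₁ = 453.5 N of static friction.
Since P = 697 N > 453.5 N, A slides on B; the A–B friction is kinetic: f₁ = μ_k N₁ = 0.61×657.3 = 401 N.
B experiences an equal 401 N forward from A (third law). B is in equilibrium, so the floor supplies f₂ = 401 N of static friction (limit μ_s(m_A+m_B)g = 547.4 N, not exceeded).

f ≈ 401 N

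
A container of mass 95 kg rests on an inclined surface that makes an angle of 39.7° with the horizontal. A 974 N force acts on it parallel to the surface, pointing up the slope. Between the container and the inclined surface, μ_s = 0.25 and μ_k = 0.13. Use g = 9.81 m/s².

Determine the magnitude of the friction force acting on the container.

Perpendicular to the surface, N = m g cos θ = 95·9.81·cos 39.7° = 717 N.
For equilibrium along the incline the friction force must supply f = m g sin θ − P = 595.3 − 974 = -378.7 N (positive meaning up-slope).
Static friction can supply at most μ_s N = 179.3 N.
Since |-378.7| > 179.3 N, static friction cannot hold it; the container slides up the incline and kinetic friction applies: f = μ_k N = 0.13 × 717 = 93.2 N.

f ≈ 93.2 N (down the incline)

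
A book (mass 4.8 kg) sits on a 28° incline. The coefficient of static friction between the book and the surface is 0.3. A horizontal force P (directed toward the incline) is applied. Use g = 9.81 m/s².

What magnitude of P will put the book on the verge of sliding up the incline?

P ≈ 46.6 N

At impending motion up the slope, friction acts down-slope at its limit: f = μ_s N.
Perpendicular to the incline: N = m g cos θ + P sin θ.
Along the incline: P cos θ = m g sin θ + μ_s N = m g sin θ + μ_s (m g cos θ + P sin θ).
Solving, P (cos θ − μ_s sin θ) = m g (sin θ + μ_s cos θ), so P = 4.8×9.81×(sin 28° + 0.3 cos 28°)/(cos 28° − 0.3 sin 28°) = 47.1×0.7344/0.7421 = 46.6 N.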